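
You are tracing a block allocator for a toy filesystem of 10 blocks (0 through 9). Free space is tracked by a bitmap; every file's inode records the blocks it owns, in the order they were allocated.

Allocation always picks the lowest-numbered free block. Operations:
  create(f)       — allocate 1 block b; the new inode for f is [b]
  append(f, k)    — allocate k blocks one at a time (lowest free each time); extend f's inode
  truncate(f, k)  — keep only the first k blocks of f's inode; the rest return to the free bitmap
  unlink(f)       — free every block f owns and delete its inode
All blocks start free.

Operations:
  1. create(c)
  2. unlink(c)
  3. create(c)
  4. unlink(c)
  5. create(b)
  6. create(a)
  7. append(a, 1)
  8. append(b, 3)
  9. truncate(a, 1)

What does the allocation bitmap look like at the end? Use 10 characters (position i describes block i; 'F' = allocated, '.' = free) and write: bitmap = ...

bitmap = FF.FFF....

after create(c) → c:[0]  free=[F.........]
after unlink(c) →   free=[..........]
after create(c) → c:[0]  free=[F.........]
after unlink(c) →   free=[..........]
after create(b) → b:[0]  free=[F.........]
after create(a) → a:[1], b:[0]  free=[FF........]
after append(a, 1) → a:[1, 2], b:[0]  free=[FFF.......]
after append(b, 3) → a:[1, 2], b:[0, 3, 4, 5]  free=[FFFFFF....]
after truncate(a, 1) → a:[1], b:[0, 3, 4, 5]  free=[FF.FFF....]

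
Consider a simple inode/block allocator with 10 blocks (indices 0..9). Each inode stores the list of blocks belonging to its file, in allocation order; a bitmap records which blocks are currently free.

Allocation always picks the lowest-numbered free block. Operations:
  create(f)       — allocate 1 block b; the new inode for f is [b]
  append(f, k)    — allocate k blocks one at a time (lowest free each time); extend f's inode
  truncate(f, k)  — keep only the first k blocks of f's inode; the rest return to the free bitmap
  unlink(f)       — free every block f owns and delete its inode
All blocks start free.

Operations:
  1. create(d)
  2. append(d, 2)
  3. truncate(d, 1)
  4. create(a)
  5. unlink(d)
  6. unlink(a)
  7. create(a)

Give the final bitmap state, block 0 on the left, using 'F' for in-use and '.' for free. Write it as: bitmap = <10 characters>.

bitmap = F.........

  1. create(d)  ⇒  F.........  {d→[0]}
  2. append(d, 2)  ⇒  FFF.......  {d→[0, 1, 2]}
  3. truncate(d, 1)  ⇒  F.........  {d→[0]}
  4. create(a)  ⇒  FF........  {a→[1]; d→[0]}
  5. unlink(d)  ⇒  .F........  {a→[1]}
  6. unlink(a)  ⇒  ..........  {}
  7. create(a)  ⇒  F.........  {a→[0]}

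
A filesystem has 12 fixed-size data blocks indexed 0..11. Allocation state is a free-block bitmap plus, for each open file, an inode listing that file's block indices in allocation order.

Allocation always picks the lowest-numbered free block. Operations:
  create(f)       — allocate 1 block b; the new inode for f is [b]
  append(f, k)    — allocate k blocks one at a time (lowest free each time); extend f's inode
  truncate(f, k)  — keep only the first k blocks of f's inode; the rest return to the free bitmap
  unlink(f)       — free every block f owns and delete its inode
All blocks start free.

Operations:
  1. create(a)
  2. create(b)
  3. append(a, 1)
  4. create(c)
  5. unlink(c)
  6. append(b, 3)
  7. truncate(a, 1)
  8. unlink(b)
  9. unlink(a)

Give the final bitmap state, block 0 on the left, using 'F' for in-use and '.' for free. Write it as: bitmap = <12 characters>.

create(a): bitmap=F........... | a=[0]
create(b): bitmap=FF.......... | a=[0] b=[1]
append(a, 1): bitmap=FFF......... | a=[0, 2] b=[1]
create(c): bitmap=FFFF........ | a=[0, 2] b=[1] c=[3]
unlink(c): bitmap=FFF......... | a=[0, 2] b=[1]
append(b, 3): bitmap=FFFFFF...... | a=[0, 2] b=[1, 3, 4, 5]
truncate(a, 1): bitmap=FF.FFF...... | a=[0] b=[1, 3, 4, 5]
unlink(b): bitmap=F........... | a=[0]
unlink(a): bitmap=............ | 

bitmap = ............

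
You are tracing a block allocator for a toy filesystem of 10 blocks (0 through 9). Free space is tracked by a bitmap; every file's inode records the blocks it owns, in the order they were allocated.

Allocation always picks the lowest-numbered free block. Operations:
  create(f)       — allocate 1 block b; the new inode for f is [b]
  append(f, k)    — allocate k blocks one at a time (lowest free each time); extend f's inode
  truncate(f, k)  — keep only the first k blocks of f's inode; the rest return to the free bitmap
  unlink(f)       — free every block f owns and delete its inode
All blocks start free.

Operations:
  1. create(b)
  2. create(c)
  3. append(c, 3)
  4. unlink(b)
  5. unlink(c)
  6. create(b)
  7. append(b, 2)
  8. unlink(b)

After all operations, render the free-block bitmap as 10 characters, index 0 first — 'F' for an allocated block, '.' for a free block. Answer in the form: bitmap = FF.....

  1. create(b)  ⇒  F.........  {b→[0]}
  2. create(c)  ⇒  FF........  {b→[0]; c→[1]}
  3. append(c, 3)  ⇒  FFFFF.....  {b→[0]; c→[1, 2, 3, 4]}
  4. unlink(b)  ⇒  .FFFF.....  {c→[1, 2, 3, 4]}
  5. unlink(c)  ⇒  ..........  {}
  6. create(b)  ⇒  F.........  {b→[0]}
  7. append(b, 2)  ⇒  FFF.......  {b→[0, 1, 2]}
  8. unlink(b)  ⇒  ..........  {}

bitmap = ..........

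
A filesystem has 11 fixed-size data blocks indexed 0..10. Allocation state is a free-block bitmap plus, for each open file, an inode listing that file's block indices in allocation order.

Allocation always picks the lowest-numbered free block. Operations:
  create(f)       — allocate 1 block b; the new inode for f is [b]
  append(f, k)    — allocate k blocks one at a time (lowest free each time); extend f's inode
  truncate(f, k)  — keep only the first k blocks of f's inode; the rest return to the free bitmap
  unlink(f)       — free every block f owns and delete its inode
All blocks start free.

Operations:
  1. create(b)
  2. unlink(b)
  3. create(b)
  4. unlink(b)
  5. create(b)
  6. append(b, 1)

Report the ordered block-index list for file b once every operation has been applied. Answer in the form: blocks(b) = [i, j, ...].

blocks(b) = [0, 1]

[1] create(b) — b=0 (map F..........)
[2] unlink(b) —  (map ...........)
[3] create(b) — b=0 (map F..........)
[4] unlink(b) —  (map ...........)
[5] create(b) — b=0 (map F..........)
[6] append(b, 1) — b=0,1 (map FF.........)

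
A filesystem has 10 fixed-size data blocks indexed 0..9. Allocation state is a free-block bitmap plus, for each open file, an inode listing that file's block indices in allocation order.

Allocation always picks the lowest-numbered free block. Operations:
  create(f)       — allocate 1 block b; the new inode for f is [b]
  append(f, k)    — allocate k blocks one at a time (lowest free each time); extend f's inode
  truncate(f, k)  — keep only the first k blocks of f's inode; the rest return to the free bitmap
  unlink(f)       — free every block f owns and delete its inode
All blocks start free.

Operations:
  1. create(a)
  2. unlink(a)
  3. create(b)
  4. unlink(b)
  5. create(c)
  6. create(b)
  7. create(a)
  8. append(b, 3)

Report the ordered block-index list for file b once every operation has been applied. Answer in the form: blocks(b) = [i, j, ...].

[1] create(a) — a=0 (map F.........)
[2] unlink(a) —  (map ..........)
[3] create(b) — b=0 (map F.........)
[4] unlink(b) —  (map ..........)
[5] create(c) — c=0 (map F.........)
[6] create(b) — b=1 c=0 (map FF........)
[7] create(a) — a=2 b=1 c=0 (map FFF.......)
[8] append(b, 3) — a=2 b=1,3,4,5 c=0 (map FFFFFF....)

blocks(b) = [1, 3, 4, 5]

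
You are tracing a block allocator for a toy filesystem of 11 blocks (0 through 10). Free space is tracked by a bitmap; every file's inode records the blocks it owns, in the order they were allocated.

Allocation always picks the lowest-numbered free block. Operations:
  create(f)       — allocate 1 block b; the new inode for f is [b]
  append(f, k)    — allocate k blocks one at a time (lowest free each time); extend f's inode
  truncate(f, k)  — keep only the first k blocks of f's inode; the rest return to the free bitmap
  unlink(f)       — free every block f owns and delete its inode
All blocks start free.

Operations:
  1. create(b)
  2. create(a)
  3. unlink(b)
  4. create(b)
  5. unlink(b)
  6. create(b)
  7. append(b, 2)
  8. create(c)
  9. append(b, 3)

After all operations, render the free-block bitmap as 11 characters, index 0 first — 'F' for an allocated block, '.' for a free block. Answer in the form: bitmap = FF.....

bitmap = FFFFFFFF...

  1. create(b)  ⇒  F..........  {b→[0]}
  2. create(a)  ⇒  FF.........  {a→[1]; b→[0]}
  3. unlink(b)  ⇒  .F.........  {a→[1]}
  4. create(b)  ⇒  FF.........  {a→[1]; b→[0]}
  5. unlink(b)  ⇒  .F.........  {a→[1]}
  6. create(b)  ⇒  FF.........  {a→[1]; b→[0]}
  7. append(b, 2)  ⇒  FFFF.......  {a→[1]; b→[0, 2, 3]}
  8. create(c)  ⇒  FFFFF......  {a→[1]; b→[0, 2, 3]; c→[4]}
  9. append(b, 3)  ⇒  FFFFFFFF...  {a→[1]; b→[0, 2, 3, 5, 6, 7]; c→[4]}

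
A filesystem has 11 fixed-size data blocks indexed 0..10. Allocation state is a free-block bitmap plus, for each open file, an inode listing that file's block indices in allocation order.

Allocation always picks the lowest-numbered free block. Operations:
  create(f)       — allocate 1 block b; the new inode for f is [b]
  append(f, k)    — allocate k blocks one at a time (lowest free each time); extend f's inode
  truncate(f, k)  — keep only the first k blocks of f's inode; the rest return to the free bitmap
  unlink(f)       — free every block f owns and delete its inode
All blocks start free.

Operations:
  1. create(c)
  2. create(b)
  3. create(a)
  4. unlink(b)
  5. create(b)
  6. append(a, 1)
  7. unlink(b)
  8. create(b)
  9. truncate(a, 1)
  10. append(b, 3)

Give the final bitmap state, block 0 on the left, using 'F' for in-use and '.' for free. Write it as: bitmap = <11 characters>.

bitmap = FFFFFF.....

create(c): bitmap=F.......... | c=[0]
create(b): bitmap=FF......... | b=[1] c=[0]
create(a): bitmap=FFF........ | a=[2] b=[1] c=[0]
unlink(b): bitmap=F.F........ | a=[2] c=[0]
create(b): bitmap=FFF........ | a=[2] b=[1] c=[0]
append(a, 1): bitmap=FFFF....... | a=[2, 3] b=[1] c=[0]
unlink(b): bitmap=F.FF....... | a=[2, 3] c=[0]
create(b): bitmap=FFFF....... | a=[2, 3] b=[1] c=[0]
truncate(a, 1): bitmap=FFF........ | a=[2] b=[1] c=[0]
append(b, 3): bitmap=FFFFFF..... | a=[2] b=[1, 3, 4, 5] c=[0]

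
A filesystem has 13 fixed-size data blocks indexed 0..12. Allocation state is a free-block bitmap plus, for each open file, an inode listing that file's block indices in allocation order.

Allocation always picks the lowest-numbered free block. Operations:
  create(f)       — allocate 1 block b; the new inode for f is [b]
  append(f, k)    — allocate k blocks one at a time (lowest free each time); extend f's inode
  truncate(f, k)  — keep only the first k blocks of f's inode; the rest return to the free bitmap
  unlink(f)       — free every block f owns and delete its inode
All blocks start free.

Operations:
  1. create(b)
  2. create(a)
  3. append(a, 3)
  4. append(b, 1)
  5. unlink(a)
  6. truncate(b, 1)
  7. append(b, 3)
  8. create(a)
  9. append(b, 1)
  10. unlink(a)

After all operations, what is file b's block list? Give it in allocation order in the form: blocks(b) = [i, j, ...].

blocks(b) = [0, 1, 2, 3, 5]

  1. create(b)  ⇒  F............  {b→[0]}
  2. create(a)  ⇒  FF...........  {a→[1]; b→[0]}
  3. append(a, 3)  ⇒  FFFFF........  {a→[1, 2, 3, 4]; b→[0]}
  4. append(b, 1)  ⇒  FFFFFF.......  {a→[1, 2, 3, 4]; b→[0, 5]}
  5. unlink(a)  ⇒  F....F.......  {b→[0, 5]}
  6. truncate(b, 1)  ⇒  F............  {b→[0]}
  7. append(b, 3)  ⇒  FFFF.........  {b→[0, 1, 2, 3]}
  8. create(a)  ⇒  FFFFF........  {a→[4]; b→[0, 1, 2, 3]}
  9. append(b, 1)  ⇒  FFFFFF.......  {a→[4]; b→[0, 1, 2, 3, 5]}
  10. unlink(a)  ⇒  FFFF.F.......  {b→[0, 1, 2, 3, 5]}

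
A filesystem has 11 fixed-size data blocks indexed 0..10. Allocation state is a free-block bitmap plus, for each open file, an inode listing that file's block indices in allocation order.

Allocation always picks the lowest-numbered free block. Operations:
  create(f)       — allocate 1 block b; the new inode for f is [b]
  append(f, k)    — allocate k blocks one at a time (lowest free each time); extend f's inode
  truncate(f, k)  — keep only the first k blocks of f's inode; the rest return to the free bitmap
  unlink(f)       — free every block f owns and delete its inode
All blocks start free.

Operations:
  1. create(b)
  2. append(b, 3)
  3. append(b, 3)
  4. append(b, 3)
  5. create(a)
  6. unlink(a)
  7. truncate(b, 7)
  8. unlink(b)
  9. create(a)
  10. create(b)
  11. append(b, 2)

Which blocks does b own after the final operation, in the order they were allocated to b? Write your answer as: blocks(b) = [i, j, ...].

  1. create(b)  ⇒  F..........  {b→[0]}
  2. append(b, 3)  ⇒  FFFF.......  {b→[0, 1, 2, 3]}
  3. append(b, 3)  ⇒  FFFFFFF....  {b→[0, 1, 2, 3, 4, 5, 6]}
  4. append(b, 3)  ⇒  FFFFFFFFFF.  {b→[0, 1, 2, 3, 4, 5, 6, 7, 8, 9]}
  5. create(a)  ⇒  FFFFFFFFFFF  {a→[10]; b→[0, 1, 2, 3, 4, 5, 6, 7, 8, 9]}
  6. unlink(a)  ⇒  FFFFFFFFFF.  {b→[0, 1, 2, 3, 4, 5, 6, 7, 8, 9]}
  7. truncate(b, 7)  ⇒  FFFFFFF....  {b→[0, 1, 2, 3, 4, 5, 6]}
  8. unlink(b)  ⇒  ...........  {}
  9. create(a)  ⇒  F..........  {a→[0]}
  10. create(b)  ⇒  FF.........  {a→[0]; b→[1]}
  11. append(b, 2)  ⇒  FFFF.......  {a→[0]; b→[1, 2, 3]}

blocks(b) = [1, 2, 3]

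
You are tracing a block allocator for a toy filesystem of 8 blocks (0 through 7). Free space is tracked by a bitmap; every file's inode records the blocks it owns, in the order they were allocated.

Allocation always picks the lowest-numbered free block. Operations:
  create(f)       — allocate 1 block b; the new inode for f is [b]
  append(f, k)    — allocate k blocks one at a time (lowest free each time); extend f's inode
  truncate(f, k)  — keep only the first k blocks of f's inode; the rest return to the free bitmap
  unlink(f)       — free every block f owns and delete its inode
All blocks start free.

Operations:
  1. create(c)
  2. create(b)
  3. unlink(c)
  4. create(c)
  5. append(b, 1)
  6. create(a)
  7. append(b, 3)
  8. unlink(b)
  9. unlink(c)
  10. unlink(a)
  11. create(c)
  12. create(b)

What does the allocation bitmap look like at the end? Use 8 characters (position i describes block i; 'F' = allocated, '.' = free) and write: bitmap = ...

bitmap = FF......

create(c): bitmap=F....... | c=[0]
create(b): bitmap=FF...... | b=[1] c=[0]
unlink(c): bitmap=.F...... | b=[1]
create(c): bitmap=FF...... | b=[1] c=[0]
append(b, 1): bitmap=FFF..... | b=[1, 2] c=[0]
create(a): bitmap=FFFF.... | a=[3] b=[1, 2] c=[0]
append(b, 3): bitmap=FFFFFFF. | a=[3] b=[1, 2, 4, 5, 6] c=[0]
unlink(b): bitmap=F..F.... | a=[3] c=[0]
unlink(c): bitmap=...F.... | a=[3]
unlink(a): bitmap=........ | 
create(c): bitmap=F....... | c=[0]
create(b): bitmap=FF...... | b=[1] c=[0]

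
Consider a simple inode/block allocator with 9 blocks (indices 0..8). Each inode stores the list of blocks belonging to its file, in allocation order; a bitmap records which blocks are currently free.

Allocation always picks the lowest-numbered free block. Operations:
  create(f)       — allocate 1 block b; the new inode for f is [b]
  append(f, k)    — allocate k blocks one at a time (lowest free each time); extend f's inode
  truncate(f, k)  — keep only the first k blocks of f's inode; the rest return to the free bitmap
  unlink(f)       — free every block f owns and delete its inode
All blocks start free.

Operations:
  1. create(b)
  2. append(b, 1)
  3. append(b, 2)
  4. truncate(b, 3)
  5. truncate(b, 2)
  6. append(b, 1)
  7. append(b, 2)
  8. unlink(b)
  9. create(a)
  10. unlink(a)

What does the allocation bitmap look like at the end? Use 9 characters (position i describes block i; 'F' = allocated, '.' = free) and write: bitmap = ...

bitmap = .........

[1] create(b) — b=0 (map F........)
[2] append(b, 1) — b=0,1 (map FF.......)
[3] append(b, 2) — b=0,1,2,3 (map FFFF.....)
[4] truncate(b, 3) — b=0,1,2 (map FFF......)
[5] truncate(b, 2) — b=0,1 (map FF.......)
[6] append(b, 1) — b=0,1,2 (map FFF......)
[7] append(b, 2) — b=0,1,2,3,4 (map FFFFF....)
[8] unlink(b) —  (map .........)
[9] create(a) — a=0 (map F........)
[10] unlink(a) —  (map .........)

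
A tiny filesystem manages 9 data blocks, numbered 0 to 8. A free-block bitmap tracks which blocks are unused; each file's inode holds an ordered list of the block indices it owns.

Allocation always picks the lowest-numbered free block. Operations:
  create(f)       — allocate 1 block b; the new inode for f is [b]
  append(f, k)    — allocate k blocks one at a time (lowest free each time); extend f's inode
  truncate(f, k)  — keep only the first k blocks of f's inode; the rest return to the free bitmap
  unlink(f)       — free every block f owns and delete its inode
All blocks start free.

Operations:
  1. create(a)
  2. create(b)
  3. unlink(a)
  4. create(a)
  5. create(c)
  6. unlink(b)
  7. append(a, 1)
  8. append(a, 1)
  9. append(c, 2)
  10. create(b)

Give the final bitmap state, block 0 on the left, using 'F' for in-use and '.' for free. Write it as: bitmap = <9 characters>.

create(a): bitmap=F........ | a=[0]
create(b): bitmap=FF....... | a=[0] b=[1]
unlink(a): bitmap=.F....... | b=[1]
create(a): bitmap=FF....... | a=[0] b=[1]
create(c): bitmap=FFF...... | a=[0] b=[1] c=[2]
unlink(b): bitmap=F.F...... | a=[0] c=[2]
append(a, 1): bitmap=FFF...... | a=[0, 1] c=[2]
append(a, 1): bitmap=FFFF..... | a=[0, 1, 3] c=[2]
append(c, 2): bitmap=FFFFFF... | a=[0, 1, 3] c=[2, 4, 5]
create(b): bitmap=FFFFFFF.. | a=[0, 1, 3] b=[6] c=[2, 4, 5]

bitmap = FFFFFFF..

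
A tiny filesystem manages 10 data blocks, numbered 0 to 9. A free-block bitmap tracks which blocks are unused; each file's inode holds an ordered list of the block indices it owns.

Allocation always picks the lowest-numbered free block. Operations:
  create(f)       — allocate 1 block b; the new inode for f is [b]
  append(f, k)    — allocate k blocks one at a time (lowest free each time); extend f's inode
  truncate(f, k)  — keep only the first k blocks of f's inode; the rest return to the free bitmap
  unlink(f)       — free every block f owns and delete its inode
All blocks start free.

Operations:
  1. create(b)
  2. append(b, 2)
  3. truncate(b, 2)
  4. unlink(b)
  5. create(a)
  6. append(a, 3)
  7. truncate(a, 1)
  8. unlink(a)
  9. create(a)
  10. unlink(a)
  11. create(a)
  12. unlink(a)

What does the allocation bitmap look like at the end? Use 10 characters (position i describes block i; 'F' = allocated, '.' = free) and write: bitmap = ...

after create(b) → b:[0]  free=[F.........]
after append(b, 2) → b:[0, 1, 2]  free=[FFF.......]
after truncate(b, 2) → b:[0, 1]  free=[FF........]
after unlink(b) →   free=[..........]
after create(a) → a:[0]  free=[F.........]
after append(a, 3) → a:[0, 1, 2, 3]  free=[FFFF......]
after truncate(a, 1) → a:[0]  free=[F.........]
after unlink(a) →   free=[..........]
after create(a) → a:[0]  free=[F.........]
after unlink(a) →   free=[..........]
after create(a) → a:[0]  free=[F.........]
after unlink(a) →   free=[..........]

bitmap = ..........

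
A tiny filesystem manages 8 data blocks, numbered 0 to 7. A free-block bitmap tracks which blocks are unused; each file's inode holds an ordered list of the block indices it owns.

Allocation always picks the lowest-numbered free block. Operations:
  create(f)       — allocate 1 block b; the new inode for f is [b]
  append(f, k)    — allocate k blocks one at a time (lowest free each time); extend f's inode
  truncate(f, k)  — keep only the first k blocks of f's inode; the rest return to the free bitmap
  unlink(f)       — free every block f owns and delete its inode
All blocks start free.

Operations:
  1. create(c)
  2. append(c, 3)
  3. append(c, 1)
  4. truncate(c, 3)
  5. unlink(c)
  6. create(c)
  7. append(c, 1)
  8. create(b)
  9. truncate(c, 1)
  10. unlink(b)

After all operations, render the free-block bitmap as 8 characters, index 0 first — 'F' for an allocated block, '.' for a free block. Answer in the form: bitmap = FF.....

[1] create(c) — c=0 (map F.......)
[2] append(c, 3) — c=0,1,2,3 (map FFFF....)
[3] append(c, 1) — c=0,1,2,3,4 (map FFFFF...)
[4] truncate(c, 3) — c=0,1,2 (map FFF.....)
[5] unlink(c) —  (map ........)
[6] create(c) — c=0 (map F.......)
[7] append(c, 1) — c=0,1 (map FF......)
[8] create(b) — b=2 c=0,1 (map FFF.....)
[9] truncate(c, 1) — b=2 c=0 (map F.F.....)
[10] unlink(b) — c=0 (map F.......)

bitmap = F.......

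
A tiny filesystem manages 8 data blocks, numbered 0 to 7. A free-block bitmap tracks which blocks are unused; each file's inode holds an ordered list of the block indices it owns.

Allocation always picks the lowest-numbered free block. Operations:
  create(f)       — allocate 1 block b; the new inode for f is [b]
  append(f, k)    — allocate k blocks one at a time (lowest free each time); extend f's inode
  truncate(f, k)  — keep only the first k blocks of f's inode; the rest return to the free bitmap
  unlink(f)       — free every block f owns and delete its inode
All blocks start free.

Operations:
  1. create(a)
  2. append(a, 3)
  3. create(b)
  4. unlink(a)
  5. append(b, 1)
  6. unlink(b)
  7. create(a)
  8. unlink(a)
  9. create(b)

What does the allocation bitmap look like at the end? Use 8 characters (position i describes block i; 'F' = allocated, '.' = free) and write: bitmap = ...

after create(a) → a:[0]  free=[F.......]
after append(a, 3) → a:[0, 1, 2, 3]  free=[FFFF....]
after create(b) → a:[0, 1, 2, 3], b:[4]  free=[FFFFF...]
after unlink(a) → b:[4]  free=[....F...]
after append(b, 1) → b:[4, 0]  free=[F...F...]
after unlink(b) →   free=[........]
after create(a) → a:[0]  free=[F.......]
after unlink(a) →   free=[........]
after create(b) → b:[0]  free=[F.......]

bitmap = F.......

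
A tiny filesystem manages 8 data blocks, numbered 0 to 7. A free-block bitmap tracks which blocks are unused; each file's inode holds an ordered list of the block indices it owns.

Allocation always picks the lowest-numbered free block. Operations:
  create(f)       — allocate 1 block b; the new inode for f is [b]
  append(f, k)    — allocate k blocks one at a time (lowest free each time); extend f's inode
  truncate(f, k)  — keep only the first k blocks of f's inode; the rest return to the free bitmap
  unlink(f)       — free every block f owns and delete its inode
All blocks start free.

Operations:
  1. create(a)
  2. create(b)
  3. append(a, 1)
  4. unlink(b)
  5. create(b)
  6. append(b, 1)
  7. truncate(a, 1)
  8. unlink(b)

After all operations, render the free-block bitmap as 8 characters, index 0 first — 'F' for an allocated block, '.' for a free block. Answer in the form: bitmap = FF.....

bitmap = F.......

create(a): bitmap=F....... | a=[0]
create(b): bitmap=FF...... | a=[0] b=[1]
append(a, 1): bitmap=FFF..... | a=[0, 2] b=[1]
unlink(b): bitmap=F.F..... | a=[0, 2]
create(b): bitmap=FFF..... | a=[0, 2] b=[1]
append(b, 1): bitmap=FFFF.... | a=[0, 2] b=[1, 3]
truncate(a, 1): bitmap=FF.F.... | a=[0] b=[1, 3]
unlink(b): bitmap=F....... | a=[0]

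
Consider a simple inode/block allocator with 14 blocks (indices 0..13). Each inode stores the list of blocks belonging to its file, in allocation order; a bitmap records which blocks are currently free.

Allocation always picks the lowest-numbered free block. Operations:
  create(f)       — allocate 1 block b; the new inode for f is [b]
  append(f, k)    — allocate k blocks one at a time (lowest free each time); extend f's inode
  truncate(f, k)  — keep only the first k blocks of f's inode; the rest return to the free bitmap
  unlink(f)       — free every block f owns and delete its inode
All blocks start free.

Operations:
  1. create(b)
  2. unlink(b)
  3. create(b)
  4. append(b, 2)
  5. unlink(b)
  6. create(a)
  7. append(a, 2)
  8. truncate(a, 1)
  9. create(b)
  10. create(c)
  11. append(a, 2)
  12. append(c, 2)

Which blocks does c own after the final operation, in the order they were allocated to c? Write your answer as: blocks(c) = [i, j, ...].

after create(b) → b:[0]  free=[F.............]
after unlink(b) →   free=[..............]
after create(b) → b:[0]  free=[F.............]
after append(b, 2) → b:[0, 1, 2]  free=[FFF...........]
after unlink(b) →   free=[..............]
after create(a) → a:[0]  free=[F.............]
after append(a, 2) → a:[0, 1, 2]  free=[FFF...........]
after truncate(a, 1) → a:[0]  free=[F.............]
after create(b) → a:[0], b:[1]  free=[FF............]
after create(c) → a:[0], b:[1], c:[2]  free=[FFF...........]
after append(a, 2) → a:[0, 3, 4], b:[1], c:[2]  free=[FFFFF.........]
after append(c, 2) → a:[0, 3, 4], b:[1], c:[2, 5, 6]  free=[FFFFFFF.......]

blocks(c) = [2, 5, 6]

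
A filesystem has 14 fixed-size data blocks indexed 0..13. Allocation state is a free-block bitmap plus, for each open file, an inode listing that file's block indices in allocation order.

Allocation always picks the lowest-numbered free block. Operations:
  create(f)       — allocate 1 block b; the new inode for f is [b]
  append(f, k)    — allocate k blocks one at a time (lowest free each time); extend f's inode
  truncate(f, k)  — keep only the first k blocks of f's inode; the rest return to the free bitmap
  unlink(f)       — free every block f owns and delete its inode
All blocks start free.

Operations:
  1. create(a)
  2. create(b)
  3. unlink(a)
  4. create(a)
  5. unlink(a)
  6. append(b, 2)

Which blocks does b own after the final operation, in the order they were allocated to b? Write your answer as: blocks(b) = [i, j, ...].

create(a): bitmap=F............. | a=[0]
create(b): bitmap=FF............ | a=[0] b=[1]
unlink(a): bitmap=.F............ | b=[1]
create(a): bitmap=FF............ | a=[0] b=[1]
unlink(a): bitmap=.F............ | b=[1]
append(b, 2): bitmap=FFF........... | b=[1, 0, 2]

blocks(b) = [1, 0, 2]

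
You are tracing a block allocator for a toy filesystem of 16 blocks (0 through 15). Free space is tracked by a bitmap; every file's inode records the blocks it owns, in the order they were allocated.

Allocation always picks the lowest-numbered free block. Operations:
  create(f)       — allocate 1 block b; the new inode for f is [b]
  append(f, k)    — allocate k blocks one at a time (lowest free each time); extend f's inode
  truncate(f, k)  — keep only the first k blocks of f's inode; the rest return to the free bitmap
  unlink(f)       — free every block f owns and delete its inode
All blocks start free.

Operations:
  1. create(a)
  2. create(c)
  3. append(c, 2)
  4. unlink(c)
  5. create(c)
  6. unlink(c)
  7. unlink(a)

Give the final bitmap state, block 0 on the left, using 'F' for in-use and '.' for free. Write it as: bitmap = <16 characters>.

after create(a) → a:[0]  free=[F...............]
after create(c) → a:[0], c:[1]  free=[FF..............]
after append(c, 2) → a:[0], c:[1, 2, 3]  free=[FFFF............]
after unlink(c) → a:[0]  free=[F...............]
after create(c) → a:[0], c:[1]  free=[FF..............]
after unlink(c) → a:[0]  free=[F...............]
after unlink(a) →   free=[................]

bitmap = ................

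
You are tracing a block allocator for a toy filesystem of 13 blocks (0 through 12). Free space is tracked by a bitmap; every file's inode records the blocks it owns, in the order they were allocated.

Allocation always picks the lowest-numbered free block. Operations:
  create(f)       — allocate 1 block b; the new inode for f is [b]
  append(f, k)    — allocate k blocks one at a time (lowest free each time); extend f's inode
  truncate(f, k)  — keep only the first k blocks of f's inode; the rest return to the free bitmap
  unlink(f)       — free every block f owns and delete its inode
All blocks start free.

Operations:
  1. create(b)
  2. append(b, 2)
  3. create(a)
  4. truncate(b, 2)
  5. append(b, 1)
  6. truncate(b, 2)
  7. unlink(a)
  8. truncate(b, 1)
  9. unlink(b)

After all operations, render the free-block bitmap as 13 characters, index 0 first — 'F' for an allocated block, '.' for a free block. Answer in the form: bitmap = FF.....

bitmap = .............

  1. create(b)  ⇒  F............  {b→[0]}
  2. append(b, 2)  ⇒  FFF..........  {b→[0, 1, 2]}
  3. create(a)  ⇒  FFFF.........  {a→[3]; b→[0, 1, 2]}
  4. truncate(b, 2)  ⇒  FF.F.........  {a→[3]; b→[0, 1]}
  5. append(b, 1)  ⇒  FFFF.........  {a→[3]; b→[0, 1, 2]}
  6. truncate(b, 2)  ⇒  FF.F.........  {a→[3]; b→[0, 1]}
  7. unlink(a)  ⇒  FF...........  {b→[0, 1]}
  8. truncate(b, 1)  ⇒  F............  {b→[0]}
  9. unlink(b)  ⇒  .............  {}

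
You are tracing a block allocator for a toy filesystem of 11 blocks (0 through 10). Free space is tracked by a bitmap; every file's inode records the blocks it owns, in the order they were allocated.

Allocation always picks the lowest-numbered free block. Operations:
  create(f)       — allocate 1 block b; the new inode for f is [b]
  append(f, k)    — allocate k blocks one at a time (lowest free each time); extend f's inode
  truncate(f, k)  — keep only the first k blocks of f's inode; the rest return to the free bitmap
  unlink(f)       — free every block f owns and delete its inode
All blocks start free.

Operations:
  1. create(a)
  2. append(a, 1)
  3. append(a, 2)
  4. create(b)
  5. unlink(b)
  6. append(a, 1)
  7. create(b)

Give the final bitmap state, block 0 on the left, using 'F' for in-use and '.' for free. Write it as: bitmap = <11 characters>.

create(a): bitmap=F.......... | a=[0]
append(a, 1): bitmap=FF......... | a=[0, 1]
append(a, 2): bitmap=FFFF....... | a=[0, 1, 2, 3]
create(b): bitmap=FFFFF...... | a=[0, 1, 2, 3] b=[4]
unlink(b): bitmap=FFFF....... | a=[0, 1, 2, 3]
append(a, 1): bitmap=FFFFF...... | a=[0, 1, 2, 3, 4]
create(b): bitmap=FFFFFF..... | a=[0, 1, 2, 3, 4] b=[5]

bitmap = FFFFFF.....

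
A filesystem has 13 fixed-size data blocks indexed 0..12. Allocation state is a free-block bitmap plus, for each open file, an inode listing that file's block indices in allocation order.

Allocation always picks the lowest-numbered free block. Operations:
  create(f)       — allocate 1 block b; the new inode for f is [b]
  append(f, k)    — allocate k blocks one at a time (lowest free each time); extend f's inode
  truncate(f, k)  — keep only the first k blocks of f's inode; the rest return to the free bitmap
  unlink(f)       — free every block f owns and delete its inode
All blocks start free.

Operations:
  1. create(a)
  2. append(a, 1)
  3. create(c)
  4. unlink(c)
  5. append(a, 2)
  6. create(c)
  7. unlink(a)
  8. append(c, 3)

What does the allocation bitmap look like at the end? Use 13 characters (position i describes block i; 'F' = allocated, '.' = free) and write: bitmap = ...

bitmap = FFF.F........

create(a): bitmap=F............ | a=[0]
append(a, 1): bitmap=FF........... | a=[0, 1]
create(c): bitmap=FFF.......... | a=[0, 1] c=[2]
unlink(c): bitmap=FF........... | a=[0, 1]
append(a, 2): bitmap=FFFF......... | a=[0, 1, 2, 3]
create(c): bitmap=FFFFF........ | a=[0, 1, 2, 3] c=[4]
unlink(a): bitmap=....F........ | c=[4]
append(c, 3): bitmap=FFF.F........ | c=[4, 0, 1, 2]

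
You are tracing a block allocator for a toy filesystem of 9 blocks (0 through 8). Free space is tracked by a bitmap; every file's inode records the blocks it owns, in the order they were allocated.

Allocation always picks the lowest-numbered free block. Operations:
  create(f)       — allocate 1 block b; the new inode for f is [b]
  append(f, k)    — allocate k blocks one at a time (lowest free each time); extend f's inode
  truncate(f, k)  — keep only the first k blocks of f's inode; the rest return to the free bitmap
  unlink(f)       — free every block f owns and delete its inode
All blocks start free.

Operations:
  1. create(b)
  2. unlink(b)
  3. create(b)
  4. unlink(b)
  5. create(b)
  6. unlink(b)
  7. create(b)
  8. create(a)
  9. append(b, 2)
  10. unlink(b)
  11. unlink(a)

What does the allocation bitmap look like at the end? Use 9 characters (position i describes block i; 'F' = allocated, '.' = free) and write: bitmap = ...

bitmap = .........

create(b): bitmap=F........ | b=[0]
unlink(b): bitmap=......... | 
create(b): bitmap=F........ | b=[0]
unlink(b): bitmap=......... | 
create(b): bitmap=F........ | b=[0]
unlink(b): bitmap=......... | 
create(b): bitmap=F........ | b=[0]
create(a): bitmap=FF....... | a=[1] b=[0]
append(b, 2): bitmap=FFFF..... | a=[1] b=[0, 2, 3]
unlink(b): bitmap=.F....... | a=[1]
unlink(a): bitmap=......... | 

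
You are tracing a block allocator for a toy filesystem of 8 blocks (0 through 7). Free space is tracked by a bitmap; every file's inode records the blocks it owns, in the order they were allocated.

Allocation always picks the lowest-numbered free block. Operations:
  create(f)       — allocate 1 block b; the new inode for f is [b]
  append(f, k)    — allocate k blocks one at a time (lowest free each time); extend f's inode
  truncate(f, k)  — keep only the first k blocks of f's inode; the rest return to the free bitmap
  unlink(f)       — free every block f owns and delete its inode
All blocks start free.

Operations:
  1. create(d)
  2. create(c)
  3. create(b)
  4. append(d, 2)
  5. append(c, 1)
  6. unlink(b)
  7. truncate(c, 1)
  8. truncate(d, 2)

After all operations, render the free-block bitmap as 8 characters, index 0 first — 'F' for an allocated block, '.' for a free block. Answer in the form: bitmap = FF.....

[1] create(d) — d=0 (map F.......)
[2] create(c) — c=1 d=0 (map FF......)
[3] create(b) — b=2 c=1 d=0 (map FFF.....)
[4] append(d, 2) — b=2 c=1 d=0,3,4 (map FFFFF...)
[5] append(c, 1) — b=2 c=1,5 d=0,3,4 (map FFFFFF..)
[6] unlink(b) — c=1,5 d=0,3,4 (map FF.FFF..)
[7] truncate(c, 1) — c=1 d=0,3,4 (map FF.FF...)
[8] truncate(d, 2) — c=1 d=0,3 (map FF.F....)

bitmap = FF.F....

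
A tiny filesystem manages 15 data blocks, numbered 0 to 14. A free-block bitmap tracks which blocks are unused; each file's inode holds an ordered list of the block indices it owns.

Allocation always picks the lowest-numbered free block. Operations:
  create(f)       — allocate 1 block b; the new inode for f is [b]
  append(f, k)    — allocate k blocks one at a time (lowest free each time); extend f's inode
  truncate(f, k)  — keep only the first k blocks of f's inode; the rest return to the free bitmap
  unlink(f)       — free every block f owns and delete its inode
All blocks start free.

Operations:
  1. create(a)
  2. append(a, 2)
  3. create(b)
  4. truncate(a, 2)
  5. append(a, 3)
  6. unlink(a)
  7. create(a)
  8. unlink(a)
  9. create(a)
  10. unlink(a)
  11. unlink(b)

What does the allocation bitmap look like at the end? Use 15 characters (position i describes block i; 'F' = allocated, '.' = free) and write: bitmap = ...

  1. create(a)  ⇒  F..............  {a→[0]}
  2. append(a, 2)  ⇒  FFF............  {a→[0, 1, 2]}
  3. create(b)  ⇒  FFFF...........  {a→[0, 1, 2]; b→[3]}
  4. truncate(a, 2)  ⇒  FF.F...........  {a→[0, 1]; b→[3]}
  5. append(a, 3)  ⇒  FFFFFF.........  {a→[0, 1, 2, 4, 5]; b→[3]}
  6. unlink(a)  ⇒  ...F...........  {b→[3]}
  7. create(a)  ⇒  F..F...........  {a→[0]; b→[3]}
  8. unlink(a)  ⇒  ...F...........  {b→[3]}
  9. create(a)  ⇒  F..F...........  {a→[0]; b→[3]}
  10. unlink(a)  ⇒  ...F...........  {b→[3]}
  11. unlink(b)  ⇒  ...............  {}

bitmap = ...............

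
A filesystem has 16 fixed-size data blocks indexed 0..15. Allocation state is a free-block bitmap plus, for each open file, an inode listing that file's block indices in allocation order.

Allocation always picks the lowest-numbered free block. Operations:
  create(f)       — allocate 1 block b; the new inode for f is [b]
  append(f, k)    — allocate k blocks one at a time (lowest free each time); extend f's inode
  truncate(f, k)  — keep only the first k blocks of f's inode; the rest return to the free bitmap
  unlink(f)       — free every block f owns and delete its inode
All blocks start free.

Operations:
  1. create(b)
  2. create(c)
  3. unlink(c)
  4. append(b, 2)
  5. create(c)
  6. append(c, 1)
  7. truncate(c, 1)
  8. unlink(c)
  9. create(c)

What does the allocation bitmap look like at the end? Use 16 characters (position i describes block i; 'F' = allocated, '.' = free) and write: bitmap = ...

  1. create(b)  ⇒  F...............  {b→[0]}
  2. create(c)  ⇒  FF..............  {b→[0]; c→[1]}
  3. unlink(c)  ⇒  F...............  {b→[0]}
  4. append(b, 2)  ⇒  FFF.............  {b→[0, 1, 2]}
  5. create(c)  ⇒  FFFF............  {b→[0, 1, 2]; c→[3]}
  6. append(c, 1)  ⇒  FFFFF...........  {b→[0, 1, 2]; c→[3, 4]}
  7. truncate(c, 1)  ⇒  FFFF............  {b→[0, 1, 2]; c→[3]}
  8. unlink(c)  ⇒  FFF.............  {b→[0, 1, 2]}
  9. create(c)  ⇒  FFFF............  {b→[0, 1, 2]; c→[3]}

bitmap = FFFF............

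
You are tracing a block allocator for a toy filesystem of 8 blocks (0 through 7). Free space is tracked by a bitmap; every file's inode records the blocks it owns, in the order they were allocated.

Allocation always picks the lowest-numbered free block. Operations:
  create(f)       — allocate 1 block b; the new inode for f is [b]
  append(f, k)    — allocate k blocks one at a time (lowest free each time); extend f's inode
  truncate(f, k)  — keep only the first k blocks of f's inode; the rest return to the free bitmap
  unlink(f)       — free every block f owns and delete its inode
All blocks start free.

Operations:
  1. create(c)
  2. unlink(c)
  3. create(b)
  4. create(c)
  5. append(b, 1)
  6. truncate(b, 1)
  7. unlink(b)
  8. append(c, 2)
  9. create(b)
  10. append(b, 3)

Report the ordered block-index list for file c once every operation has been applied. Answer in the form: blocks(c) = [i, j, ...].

create(c): bitmap=F....... | c=[0]
unlink(c): bitmap=........ | 
create(b): bitmap=F....... | b=[0]
create(c): bitmap=FF...... | b=[0] c=[1]
append(b, 1): bitmap=FFF..... | b=[0, 2] c=[1]
truncate(b, 1): bitmap=FF...... | b=[0] c=[1]
unlink(b): bitmap=.F...... | c=[1]
append(c, 2): bitmap=FFF..... | c=[1, 0, 2]
create(b): bitmap=FFFF.... | b=[3] c=[1, 0, 2]
append(b, 3): bitmap=FFFFFFF. | b=[3, 4, 5, 6] c=[1, 0, 2]

blocks(c) = [1, 0, 2]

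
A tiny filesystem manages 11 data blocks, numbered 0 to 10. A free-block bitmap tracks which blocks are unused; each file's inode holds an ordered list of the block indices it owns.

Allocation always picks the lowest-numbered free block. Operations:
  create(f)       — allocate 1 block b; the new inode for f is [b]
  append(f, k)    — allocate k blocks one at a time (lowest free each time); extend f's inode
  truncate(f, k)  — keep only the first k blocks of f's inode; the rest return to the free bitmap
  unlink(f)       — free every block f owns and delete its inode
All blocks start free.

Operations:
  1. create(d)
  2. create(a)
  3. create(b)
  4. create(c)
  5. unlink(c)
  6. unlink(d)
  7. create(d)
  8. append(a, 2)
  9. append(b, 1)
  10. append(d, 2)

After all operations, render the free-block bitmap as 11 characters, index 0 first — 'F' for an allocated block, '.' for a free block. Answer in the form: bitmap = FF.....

create(d): bitmap=F.......... | d=[0]
create(a): bitmap=FF......... | a=[1] d=[0]
create(b): bitmap=FFF........ | a=[1] b=[2] d=[0]
create(c): bitmap=FFFF....... | a=[1] b=[2] c=[3] d=[0]
unlink(c): bitmap=FFF........ | a=[1] b=[2] d=[0]
unlink(d): bitmap=.FF........ | a=[1] b=[2]
create(d): bitmap=FFF........ | a=[1] b=[2] d=[0]
append(a, 2): bitmap=FFFFF...... | a=[1, 3, 4] b=[2] d=[0]
append(b, 1): bitmap=FFFFFF..... | a=[1, 3, 4] b=[2, 5] d=[0]
append(d, 2): bitmap=FFFFFFFF... | a=[1, 3, 4] b=[2, 5] d=[0, 6, 7]

bitmap = FFFFFFFF...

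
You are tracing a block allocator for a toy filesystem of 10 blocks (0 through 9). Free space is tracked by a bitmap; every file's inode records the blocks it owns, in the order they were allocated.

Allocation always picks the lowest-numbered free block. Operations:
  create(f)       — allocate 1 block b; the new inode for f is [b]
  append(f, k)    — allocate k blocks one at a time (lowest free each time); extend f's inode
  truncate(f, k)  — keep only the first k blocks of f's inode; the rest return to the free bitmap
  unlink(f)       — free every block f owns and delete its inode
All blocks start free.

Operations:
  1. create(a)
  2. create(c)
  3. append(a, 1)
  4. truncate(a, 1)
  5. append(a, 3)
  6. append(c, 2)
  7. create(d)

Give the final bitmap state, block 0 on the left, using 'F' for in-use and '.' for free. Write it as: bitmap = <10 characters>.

[1] create(a) — a=0 (map F.........)
[2] create(c) — a=0 c=1 (map FF........)
[3] append(a, 1) — a=0,2 c=1 (map FFF.......)
[4] truncate(a, 1) — a=0 c=1 (map FF........)
[5] append(a, 3) — a=0,2,3,4 c=1 (map FFFFF.....)
[6] append(c, 2) — a=0,2,3,4 c=1,5,6 (map FFFFFFF...)
[7] create(d) — a=0,2,3,4 c=1,5,6 d=7 (map FFFFFFFF..)

bitmap = FFFFFFFF..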